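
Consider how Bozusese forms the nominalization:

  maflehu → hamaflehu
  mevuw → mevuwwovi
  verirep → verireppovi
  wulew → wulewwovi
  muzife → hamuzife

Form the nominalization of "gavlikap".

muzife and verirep both have last vowel 'e' yet inflect differently (hamuzife, verireppovi), so the last vowel is not what conditions the rule; whether the stem ends in a vowel or a consonant is.
"gavlikap" ends in a consonant. The stems ending in a consonant (verirep → verireppovi, mevuw → mevuwwovi, wulew → wulewwovi) double the final consonant and add -ovi.
So gavlikap → gavlikappovi.

gavlikappovi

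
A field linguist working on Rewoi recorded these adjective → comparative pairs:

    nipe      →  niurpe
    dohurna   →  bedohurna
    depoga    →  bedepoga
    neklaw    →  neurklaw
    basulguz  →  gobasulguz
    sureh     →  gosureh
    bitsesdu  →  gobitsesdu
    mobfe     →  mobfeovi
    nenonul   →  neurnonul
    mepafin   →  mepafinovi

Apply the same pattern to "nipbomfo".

"nipbomfo" begins with n-. The stems beginning with n- (neklaw → neurklaw, nipe → niurpe, nenonul → neurnonul) insert -ur- after the first vowel.
The other patterns: stems beginning with d- add the prefix be-; stems beginning with m- add -ovi; stems beginning with b- or s- add the prefix go-.
So nipbomfo → niurpbomfo.

niurpbomfo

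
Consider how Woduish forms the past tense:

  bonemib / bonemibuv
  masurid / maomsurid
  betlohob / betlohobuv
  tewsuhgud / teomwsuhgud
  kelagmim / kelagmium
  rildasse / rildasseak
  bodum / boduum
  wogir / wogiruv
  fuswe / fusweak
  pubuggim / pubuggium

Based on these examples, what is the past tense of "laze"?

lazeak

"laze" ends in -e. The stems ending in -e (fuswe → fusweak, rildasse → rildasseak) add -ak.
The other patterns: stems ending in -m drop the final letter and add -um; stems ending in -d insert -om- after the first vowel; stems ending in -b or -r add -uv.
So laze → lazeak.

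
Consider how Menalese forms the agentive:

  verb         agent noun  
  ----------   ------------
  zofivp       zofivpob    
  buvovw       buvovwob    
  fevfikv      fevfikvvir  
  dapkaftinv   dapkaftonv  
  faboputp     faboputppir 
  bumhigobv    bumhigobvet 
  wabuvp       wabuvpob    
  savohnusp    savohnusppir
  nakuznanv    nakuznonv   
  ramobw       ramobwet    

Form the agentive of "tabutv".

tabutvvir

ramobw and buvovw both end in -w yet inflect differently (ramobwet, buvovwob), so the final letter is not what conditions the rule; the second-to-last letter is.
"tabutv" has second-to-last letter 't'. The one such stem in the data (faboputp → faboputppir) doubles the final consonant and adds -ir (as do fevfikv, savohnusp), so the same rule applies.
The other patterns: stems whose second-to-last letter is 'b' add -et; stems whose second-to-last letter is 'v' add -ob; stems whose second-to-last letter is 'n' change the last vowel to 'o'.
So tabutv → tabutvvir.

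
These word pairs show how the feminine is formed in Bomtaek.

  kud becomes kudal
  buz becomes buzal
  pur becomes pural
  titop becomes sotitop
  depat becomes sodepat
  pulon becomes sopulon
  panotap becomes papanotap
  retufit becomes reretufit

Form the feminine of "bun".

titop and panotap both end in -p yet inflect differently (sotitop, papanotap), so the final letter is not what conditions the rule; the number of vowels is.
"bun" has 1 vowel. The stems with 1 vowel (kud → kudal, buz → buzal, pur → pural) add -al.
The other patterns: stems with 2 vowels add the prefix so-; stems with 3 vowels repeat the first consonant+vowel as a prefix.
So bun → bunal.

bunal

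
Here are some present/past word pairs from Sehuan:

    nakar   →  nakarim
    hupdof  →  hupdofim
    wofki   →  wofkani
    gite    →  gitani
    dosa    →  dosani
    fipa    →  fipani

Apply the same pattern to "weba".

nakar and dosa both have last vowel 'a' yet inflect differently (nakarim, dosani), so the last vowel is not what conditions the rule; whether the stem ends in a vowel or a consonant is.
"weba" ends in a vowel. The stems ending in a vowel (wofki → wofkani, gite → gitani, dosa → dosani) drop the final letter and add -ani.
The other pattern: stems ending in a consonant add -im.
So weba → webani.

webani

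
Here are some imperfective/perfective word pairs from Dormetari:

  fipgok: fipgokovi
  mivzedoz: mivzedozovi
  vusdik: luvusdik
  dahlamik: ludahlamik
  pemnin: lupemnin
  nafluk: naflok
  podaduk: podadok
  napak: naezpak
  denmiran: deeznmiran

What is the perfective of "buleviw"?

"buleviw" has last vowel 'i'. The stems whose last vowel is 'i' (vusdik → luvusdik, dahlamik → ludahlamik, pemnin → lupemnin) add the prefix lu-.
So buleviw → lubuleviw.

lubuleviw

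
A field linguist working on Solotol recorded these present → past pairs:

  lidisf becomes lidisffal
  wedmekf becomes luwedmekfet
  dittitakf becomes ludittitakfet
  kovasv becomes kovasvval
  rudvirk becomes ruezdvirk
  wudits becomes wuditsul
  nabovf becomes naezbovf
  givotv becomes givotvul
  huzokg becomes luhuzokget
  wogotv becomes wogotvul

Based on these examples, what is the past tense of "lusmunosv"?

givotv and kovasv both end in -v yet inflect differently (givotvul, kovasvval), so the final letter is not what conditions the rule; the second-to-last letter is.
"lusmunosv" has second-to-last letter 's'. The stems whose second-to-last letter is 's' (lidisf → lidisffal, kovasv → kovasvval) double the final consonant and add -al.
The other patterns: stems whose second-to-last letter is 't' add -ul; stems whose second-to-last letter is 'k' add lu- … -et around the stem; stems whose second-to-last letter is 'r' or 'v' insert -ez- after the first vowel.
So lusmunosv → lusmunosvval.

lusmunosvval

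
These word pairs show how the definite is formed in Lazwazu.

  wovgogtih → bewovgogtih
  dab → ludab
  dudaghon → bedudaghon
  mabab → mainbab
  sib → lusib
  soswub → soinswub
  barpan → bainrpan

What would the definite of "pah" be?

dab and mabab both end in -b yet inflect differently (ludab, mainbab), so the final letter is not what conditions the rule; the number of vowels is.
"pah" has 1 vowel. The stems with 1 vowel (dab → ludab, sib → lusib) add the prefix lu-.
The other patterns: stems with 2 vowels insert -in- after the first vowel; stems with 3 vowels add the prefix be-.
So pah → lupah.

lupah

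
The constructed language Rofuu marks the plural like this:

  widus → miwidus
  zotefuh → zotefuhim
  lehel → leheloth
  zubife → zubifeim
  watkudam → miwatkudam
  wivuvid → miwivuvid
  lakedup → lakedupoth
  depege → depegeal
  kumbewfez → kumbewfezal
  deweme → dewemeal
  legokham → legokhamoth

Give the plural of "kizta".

legokham and watkudam both end in -m yet inflect differently (legokhamoth, miwatkudam), so the final letter is not what conditions the rule; the first letter is.
"kizta" begins with k-. The one such stem in the data (kumbewfez → kumbewfezal) adds -al, so the same rule applies.
The other patterns: stems beginning with z- add -im; stems beginning with l- add -oth; stems beginning with w- add the prefix mi-.
So kizta → kiztaal.

kiztaal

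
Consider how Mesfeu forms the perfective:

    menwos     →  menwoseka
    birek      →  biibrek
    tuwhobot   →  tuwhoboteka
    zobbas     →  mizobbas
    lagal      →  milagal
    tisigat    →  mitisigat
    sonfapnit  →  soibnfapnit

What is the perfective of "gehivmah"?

zobbas and menwos both end in -s yet inflect differently (mizobbas, menwoseka), so the final letter is not what conditions the rule; the last vowel is.
"gehivmah" has last vowel 'a'. The stems whose last vowel is 'a' (zobbas → mizobbas, tisigat → mitisigat, lagal → milagal) add the prefix mi-.
The other patterns: stems whose last vowel is 'o' add -eka; stems whose last vowel is 'e' or 'i' insert -ib- after the first vowel.
So gehivmah → migehivmah.

migehivmah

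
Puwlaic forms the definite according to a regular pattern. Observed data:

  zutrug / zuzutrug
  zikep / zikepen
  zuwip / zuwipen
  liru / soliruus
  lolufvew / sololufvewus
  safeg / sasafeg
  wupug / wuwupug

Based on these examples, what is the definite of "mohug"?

"mohug" ends in -g. The stems ending in -g (safeg → sasafeg, wupug → wuwupug, zutrug → zuzutrug) repeat the first consonant+vowel as a prefix.
The other patterns: stems ending in -p add -en; stems ending in -u or -w add so- … -us around the stem.
So mohug → momohug.

momohug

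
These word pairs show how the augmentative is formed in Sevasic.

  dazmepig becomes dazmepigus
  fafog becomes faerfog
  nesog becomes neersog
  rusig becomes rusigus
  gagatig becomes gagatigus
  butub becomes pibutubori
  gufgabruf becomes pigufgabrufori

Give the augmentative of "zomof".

fafog and rusig both end in -g yet inflect differently (faerfog, rusigus), so the final letter is not what conditions the rule; the last vowel is.
"zomof" has last vowel 'o'. The stems whose last vowel is 'o' (fafog → faerfog, nesog → neersog) insert -er- after the first vowel.
So zomof → zoermof.

zoermof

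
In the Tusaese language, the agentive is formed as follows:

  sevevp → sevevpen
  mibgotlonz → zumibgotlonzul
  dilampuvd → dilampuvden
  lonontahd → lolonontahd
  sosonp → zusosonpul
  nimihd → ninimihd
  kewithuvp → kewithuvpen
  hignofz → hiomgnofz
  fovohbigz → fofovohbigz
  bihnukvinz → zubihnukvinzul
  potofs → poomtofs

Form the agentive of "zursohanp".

"zursohanp" has second-to-last letter 'n'. The stems whose second-to-last letter is 'n' (mibgotlonz → zumibgotlonzul, bihnukvinz → zubihnukvinzul, sosonp → zusosonpul) add zu- … -ul around the stem.
So zursohanp → zuzursohanpul.

zuzursohanpul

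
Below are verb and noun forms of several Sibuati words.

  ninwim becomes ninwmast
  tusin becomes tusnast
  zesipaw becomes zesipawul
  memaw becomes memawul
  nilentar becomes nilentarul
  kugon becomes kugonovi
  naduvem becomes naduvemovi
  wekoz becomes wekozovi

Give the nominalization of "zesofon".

zesofonovi

"zesofon" has last vowel 'o'. The stems whose last vowel is 'o' (kugon → kugonovi, wekoz → wekozovi) add -ovi.
So zesofon → zesofonovi.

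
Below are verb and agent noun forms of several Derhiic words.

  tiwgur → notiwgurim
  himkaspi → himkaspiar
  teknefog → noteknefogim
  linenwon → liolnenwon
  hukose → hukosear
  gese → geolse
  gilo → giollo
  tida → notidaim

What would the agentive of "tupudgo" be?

notupudgoim

hukose and gese both end in -e yet inflect differently (hukosear, geolse), so the final letter is not what conditions the rule; the first letter is.
"tupudgo" begins with t-. The stems beginning with t- (teknefog → noteknefogim, tida → notidaim, tiwgur → notiwgurim) add no- … -im around the stem.
The other patterns: stems beginning with h- add -ar; stems beginning with g- or l- insert -ol- after the first vowel.
So tupudgo → notupudgoim.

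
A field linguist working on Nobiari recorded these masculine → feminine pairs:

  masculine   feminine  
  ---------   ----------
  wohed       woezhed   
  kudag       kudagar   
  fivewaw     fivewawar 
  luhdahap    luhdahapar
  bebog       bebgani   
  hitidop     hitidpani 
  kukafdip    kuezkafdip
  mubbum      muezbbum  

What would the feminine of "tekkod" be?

tekkdani

"tekkod" has last vowel 'o'. The stems whose last vowel is 'o' (hitidop → hitidpani, bebog → bebgani) delete the last vowel and add -ani.
The other patterns: stems whose last vowel is 'a' add -ar; stems whose last vowel is 'e', 'i' or 'u' insert -ez- after the first vowel.
So tekkod → tekkdani.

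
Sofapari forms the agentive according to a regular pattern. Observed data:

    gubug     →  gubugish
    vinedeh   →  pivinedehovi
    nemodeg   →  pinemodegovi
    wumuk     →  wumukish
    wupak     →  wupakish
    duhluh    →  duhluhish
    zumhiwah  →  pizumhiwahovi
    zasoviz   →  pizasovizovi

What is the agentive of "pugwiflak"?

pipugwiflakovi

"pugwiflak" has 3 vowels. The stems with 3 vowels (nemodeg → pinemodegovi, zumhiwah → pizumhiwahovi, zasoviz → pizasovizovi) add pi- … -ovi around the stem.
The other pattern: stems with 2 vowels add -ish.
So pugwiflak → pipugwiflakovi.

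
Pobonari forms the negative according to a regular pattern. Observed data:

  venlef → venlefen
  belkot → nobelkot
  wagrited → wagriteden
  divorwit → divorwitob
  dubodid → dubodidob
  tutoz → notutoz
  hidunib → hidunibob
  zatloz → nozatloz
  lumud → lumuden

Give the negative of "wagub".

waguben

divorwit and belkot both end in -t yet inflect differently (divorwitob, nobelkot), so the final letter is not what conditions the rule; the last vowel is.
"wagub" has last vowel 'u'. The one such stem in the data (lumud → lumuden) adds -en, so the same rule applies.
The other patterns: stems whose last vowel is 'i' add -ob; stems whose last vowel is 'o' add the prefix no-.
So wagub → waguben.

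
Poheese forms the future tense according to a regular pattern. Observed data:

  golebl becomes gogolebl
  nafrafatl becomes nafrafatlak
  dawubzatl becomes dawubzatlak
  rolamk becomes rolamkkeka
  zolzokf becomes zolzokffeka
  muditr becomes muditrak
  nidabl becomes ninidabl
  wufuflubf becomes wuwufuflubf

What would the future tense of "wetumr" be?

nafrafatl and nidabl both end in -l yet inflect differently (nafrafatlak, ninidabl), so the final letter is not what conditions the rule; the second-to-last letter is.
"wetumr" has second-to-last letter 'm'. The one such stem in the data (rolamk → rolamkkeka) doubles the final consonant and adds -eka (as does zolzokf), so the same rule applies.
The other patterns: stems whose second-to-last letter is 't' add -ak; stems whose second-to-last letter is 'b' repeat the first consonant+vowel as a prefix.
So wetumr → wetumrreka.

wetumrreka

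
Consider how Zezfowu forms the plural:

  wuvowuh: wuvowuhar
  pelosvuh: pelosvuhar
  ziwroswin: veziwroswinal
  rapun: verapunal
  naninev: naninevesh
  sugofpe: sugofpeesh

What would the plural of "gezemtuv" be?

gezemtuvesh

wuvowuh and rapun both have last vowel 'u' yet inflect differently (wuvowuhar, verapunal), so the last vowel is not what conditions the rule; the final letter is.
"gezemtuv" ends in -v. The one such stem in the data (naninev → naninevesh) adds -esh, so the same rule applies.
So gezemtuv → gezemtuvesh.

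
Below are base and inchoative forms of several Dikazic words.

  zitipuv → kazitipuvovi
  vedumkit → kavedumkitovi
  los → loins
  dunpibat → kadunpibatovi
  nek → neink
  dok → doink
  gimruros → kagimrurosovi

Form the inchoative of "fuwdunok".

kafuwdunokovi

"fuwdunok" has 3 vowels. The stems with 3 vowels (vedumkit → kavedumkitovi, zitipuv → kazitipuvovi, gimruros → kagimrurosovi) add ka- … -ovi around the stem.
The other pattern: stems with 1 vowel insert -in- after the first vowel.
So fuwdunok → kafuwdunokovi.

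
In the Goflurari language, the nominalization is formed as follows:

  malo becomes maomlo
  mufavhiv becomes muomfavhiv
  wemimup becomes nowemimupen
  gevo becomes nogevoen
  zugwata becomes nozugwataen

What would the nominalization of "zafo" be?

malo and gevo both end in -o yet inflect differently (maomlo, nogevoen), so the final letter is not what conditions the rule; the first letter is.
"zafo" begins with z-. The one such stem in the data (zugwata → nozugwataen) adds no- … -en around the stem, so the same rule applies.
The other pattern: stems beginning with m- insert -om- after the first vowel.
So zafo → nozafoen.

nozafoen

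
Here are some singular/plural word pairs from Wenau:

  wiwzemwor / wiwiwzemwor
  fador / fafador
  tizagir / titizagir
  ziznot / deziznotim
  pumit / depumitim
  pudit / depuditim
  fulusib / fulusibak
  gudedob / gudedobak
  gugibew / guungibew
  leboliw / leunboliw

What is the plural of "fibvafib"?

wiwzemwor and ziznot both have last vowel 'o' yet inflect differently (wiwiwzemwor, deziznotim), so the last vowel is not what conditions the rule; the final letter is.
"fibvafib" ends in -b. The stems ending in -b (fulusib → fulusibak, gudedob → gudedobak) add -ak.
So fibvafib → fibvafibak.

fibvafibak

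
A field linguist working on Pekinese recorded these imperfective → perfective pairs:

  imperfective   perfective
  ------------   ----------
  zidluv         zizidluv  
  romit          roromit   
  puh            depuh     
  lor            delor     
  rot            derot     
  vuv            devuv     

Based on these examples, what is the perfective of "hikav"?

hihikav

romit and rot both end in -t yet inflect differently (roromit, derot), so the final letter is not what conditions the rule; the number of vowels is.
"hikav" has 2 vowels. The stems with 2 vowels (zidluv → zizidluv, romit → roromit) repeat the first consonant+vowel as a prefix.
So hikav → hihikav.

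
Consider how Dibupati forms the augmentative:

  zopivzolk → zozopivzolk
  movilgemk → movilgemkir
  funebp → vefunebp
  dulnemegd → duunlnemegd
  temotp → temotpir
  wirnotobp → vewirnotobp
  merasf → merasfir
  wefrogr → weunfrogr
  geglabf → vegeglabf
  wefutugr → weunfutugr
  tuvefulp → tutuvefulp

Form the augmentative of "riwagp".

riunwagp

"riwagp" has second-to-last letter 'g'. The stems whose second-to-last letter is 'g' (wefutugr → weunfutugr, dulnemegd → duunlnemegd, wefrogr → weunfrogr) insert -un- after the first vowel.
So riwagp → riunwagp.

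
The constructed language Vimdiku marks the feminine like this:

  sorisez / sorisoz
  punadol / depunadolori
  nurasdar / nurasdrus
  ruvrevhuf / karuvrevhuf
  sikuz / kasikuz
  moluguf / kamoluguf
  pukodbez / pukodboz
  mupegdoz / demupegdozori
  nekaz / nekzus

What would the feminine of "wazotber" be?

"wazotber" has last vowel 'e'. The stems whose last vowel is 'e' (sorisez → sorisoz, pukodbez → pukodboz) change the last vowel to 'o'.
The other patterns: stems whose last vowel is 'a' delete the last vowel and add -us; stems whose last vowel is 'o' add de- … -ori around the stem; stems whose last vowel is 'u' add the prefix ka-.
So wazotber → wazotbor.

wazotbor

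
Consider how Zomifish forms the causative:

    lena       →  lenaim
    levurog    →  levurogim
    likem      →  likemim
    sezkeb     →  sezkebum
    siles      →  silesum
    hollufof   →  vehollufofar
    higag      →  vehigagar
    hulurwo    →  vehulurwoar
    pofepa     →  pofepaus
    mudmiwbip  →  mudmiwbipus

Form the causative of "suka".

"suka" begins with s-. The stems beginning with s- (sezkeb → sezkebum, siles → silesum) add -um.
So suka → sukaum.

sukaum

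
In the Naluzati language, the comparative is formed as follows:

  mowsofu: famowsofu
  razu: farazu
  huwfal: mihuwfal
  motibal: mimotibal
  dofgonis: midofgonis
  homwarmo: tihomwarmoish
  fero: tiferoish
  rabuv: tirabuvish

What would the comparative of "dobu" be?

mowsofu and rabuv both have last vowel 'u' yet inflect differently (famowsofu, tirabuvish), so the last vowel is not what conditions the rule; the final letter is.
"dobu" ends in -u. The stems ending in -u (mowsofu → famowsofu, razu → farazu) add the prefix fa-.
The other patterns: stems ending in -l or -s add the prefix mi-; stems ending in -o or -v add ti- … -ish around the stem.
So dobu → fadobu.

fadobu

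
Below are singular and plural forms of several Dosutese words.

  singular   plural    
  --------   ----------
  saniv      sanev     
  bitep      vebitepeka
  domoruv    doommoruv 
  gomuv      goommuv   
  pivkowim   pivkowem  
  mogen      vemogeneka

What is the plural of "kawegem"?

vekawegemeka

saniv and domoruv both end in -v yet inflect differently (sanev, doommoruv), so the final letter is not what conditions the rule; the last vowel is.
"kawegem" has last vowel 'e'. The stems whose last vowel is 'e' (mogen → vemogeneka, bitep → vebitepeka) add ve- … -eka around the stem.
So kawegem → vekawegemeka.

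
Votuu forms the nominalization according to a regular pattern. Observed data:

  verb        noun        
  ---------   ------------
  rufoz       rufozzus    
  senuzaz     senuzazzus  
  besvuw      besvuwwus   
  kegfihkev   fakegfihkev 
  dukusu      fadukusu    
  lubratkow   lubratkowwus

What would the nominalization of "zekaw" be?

zekawwus

"zekaw" ends in -w. The stems ending in -w (lubratkow → lubratkowwus, besvuw → besvuwwus) double the final consonant and add -us.
So zekaw → zekawwus.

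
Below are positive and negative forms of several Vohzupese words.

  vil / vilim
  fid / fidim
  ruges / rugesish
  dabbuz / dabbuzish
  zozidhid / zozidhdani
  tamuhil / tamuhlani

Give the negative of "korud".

korudish

"korud" has 2 vowels. The stems with 2 vowels (ruges → rugesish, dabbuz → dabbuzish) add -ish.
So korud → korudish.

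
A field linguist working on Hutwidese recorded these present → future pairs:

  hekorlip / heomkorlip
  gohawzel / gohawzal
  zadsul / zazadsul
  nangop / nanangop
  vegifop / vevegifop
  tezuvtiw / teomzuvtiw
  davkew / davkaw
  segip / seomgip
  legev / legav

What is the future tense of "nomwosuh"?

davkew and tezuvtiw both end in -w yet inflect differently (davkaw, teomzuvtiw), so the final letter is not what conditions the rule; the last vowel is.
"nomwosuh" has last vowel 'u'. The one such stem in the data (zadsul → zazadsul) repeats the first consonant+vowel as a prefix (as do nangop, vegifop), so the same rule applies.
So nomwosuh → nonomwosuh.

nonomwosuh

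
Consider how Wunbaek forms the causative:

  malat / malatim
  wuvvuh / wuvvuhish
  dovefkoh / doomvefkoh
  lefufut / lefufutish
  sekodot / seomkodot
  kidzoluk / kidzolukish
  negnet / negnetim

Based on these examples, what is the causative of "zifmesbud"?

"zifmesbud" has last vowel 'u'. The stems whose last vowel is 'u' (wuvvuh → wuvvuhish, kidzoluk → kidzolukish, lefufut → lefufutish) add -ish.
So zifmesbud → zifmesbudish.

zifmesbudish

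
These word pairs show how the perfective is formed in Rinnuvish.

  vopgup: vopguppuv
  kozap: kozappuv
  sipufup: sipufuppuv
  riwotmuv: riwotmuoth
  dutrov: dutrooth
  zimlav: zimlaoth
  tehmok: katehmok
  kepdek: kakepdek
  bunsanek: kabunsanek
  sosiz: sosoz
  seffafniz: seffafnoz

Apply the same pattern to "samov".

samooth

vopgup and riwotmuv both have last vowel 'u' yet inflect differently (vopguppuv, riwotmuoth), so the last vowel is not what conditions the rule; the final letter is.
"samov" ends in -v. The stems ending in -v (riwotmuv → riwotmuoth, dutrov → dutrooth, zimlav → zimlaoth) drop the final letter and add -oth.
So samov → samooth.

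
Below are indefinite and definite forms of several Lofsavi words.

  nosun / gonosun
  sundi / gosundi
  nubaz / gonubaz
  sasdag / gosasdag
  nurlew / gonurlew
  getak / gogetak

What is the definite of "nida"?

Every pair shown (nosun → gonosun, sundi → gosundi, nubaz → gonubaz, …) follows the same rule: add the prefix go-.
So nida → gonida.

gonida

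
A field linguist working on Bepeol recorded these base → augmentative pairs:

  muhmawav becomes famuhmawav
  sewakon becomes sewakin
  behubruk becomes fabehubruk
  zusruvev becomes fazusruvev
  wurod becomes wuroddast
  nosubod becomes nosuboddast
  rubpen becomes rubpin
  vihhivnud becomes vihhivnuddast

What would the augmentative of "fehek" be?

nosubod and sewakon both have last vowel 'o' yet inflect differently (nosuboddast, sewakin), so the last vowel is not what conditions the rule; the final letter is.
"fehek" ends in -k. The one such stem in the data (behubruk → fabehubruk) adds the prefix fa-, so the same rule applies.
The other patterns: stems ending in -d double the final consonant and add -ast; stems ending in -n change the last vowel to 'i'.
So fehek → fafehek.

fafehek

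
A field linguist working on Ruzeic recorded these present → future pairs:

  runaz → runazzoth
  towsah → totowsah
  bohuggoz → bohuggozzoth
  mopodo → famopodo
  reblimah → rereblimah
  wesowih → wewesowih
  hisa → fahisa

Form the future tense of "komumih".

towsah and runaz both have last vowel 'a' yet inflect differently (totowsah, runazzoth), so the last vowel is not what conditions the rule; the final letter is.
"komumih" ends in -h. The stems ending in -h (wesowih → wewesowih, towsah → totowsah, reblimah → rereblimah) repeat the first consonant+vowel as a prefix.
So komumih → kokomumih.

kokomumih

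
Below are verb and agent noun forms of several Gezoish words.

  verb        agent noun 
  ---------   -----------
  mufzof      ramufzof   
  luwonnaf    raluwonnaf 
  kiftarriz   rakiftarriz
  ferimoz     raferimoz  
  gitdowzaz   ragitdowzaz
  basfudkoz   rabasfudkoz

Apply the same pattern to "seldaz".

Every pair shown (mufzof → ramufzof, luwonnaf → raluwonnaf, kiftarriz → rakiftarriz, …) follows the same rule: add the prefix ra-.
So seldaz → raseldaz.

raseldaz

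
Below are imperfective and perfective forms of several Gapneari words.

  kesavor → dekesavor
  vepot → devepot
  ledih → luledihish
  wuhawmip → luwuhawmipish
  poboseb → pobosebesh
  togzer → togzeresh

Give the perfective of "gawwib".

kesavor and togzer both end in -r yet inflect differently (dekesavor, togzeresh), so the final letter is not what conditions the rule; the last vowel is.
"gawwib" has last vowel 'i'. The stems whose last vowel is 'i' (ledih → luledihish, wuhawmip → luwuhawmipish) add lu- … -ish around the stem.
The other patterns: stems whose last vowel is 'o' add the prefix de-; stems whose last vowel is 'e' add -esh.
So gawwib → lugawwibish.

lugawwibish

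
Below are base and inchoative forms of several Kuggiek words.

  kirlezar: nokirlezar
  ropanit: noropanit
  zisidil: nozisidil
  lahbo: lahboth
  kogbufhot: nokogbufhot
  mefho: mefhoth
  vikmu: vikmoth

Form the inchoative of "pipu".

mefho and kogbufhot both have last vowel 'o' yet inflect differently (mefhoth, nokogbufhot), so the last vowel is not what conditions the rule; whether the stem ends in a vowel or a consonant is.
"pipu" ends in a vowel. The stems ending in a vowel (vikmu → vikmoth, mefho → mefhoth, lahbo → lahboth) drop the final letter and add -oth.
The other pattern: stems ending in a consonant add the prefix no-.
So pipu → pipoth.

pipoth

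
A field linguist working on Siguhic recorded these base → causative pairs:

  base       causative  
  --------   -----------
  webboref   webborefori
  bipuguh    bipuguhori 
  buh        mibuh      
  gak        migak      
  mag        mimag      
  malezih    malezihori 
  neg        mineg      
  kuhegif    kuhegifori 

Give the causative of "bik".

mibik

buh and malezih both end in -h yet inflect differently (mibuh, malezihori), so the final letter is not what conditions the rule; the number of vowels is.
"bik" has 1 vowel. The stems with 1 vowel (mag → mimag, buh → mibuh, gak → migak) add the prefix mi-.
The other pattern: stems with 3 vowels add -ori.
So bik → mibik.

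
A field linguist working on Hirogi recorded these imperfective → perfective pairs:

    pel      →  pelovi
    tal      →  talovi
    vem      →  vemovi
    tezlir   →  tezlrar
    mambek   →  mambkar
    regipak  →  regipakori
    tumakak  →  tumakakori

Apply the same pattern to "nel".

nelovi

mambek and regipak both end in -k yet inflect differently (mambkar, regipakori), so the final letter is not what conditions the rule; the number of vowels is.
"nel" has 1 vowel. The stems with 1 vowel (pel → pelovi, tal → talovi, vem → vemovi) add -ovi.
So nel → nelovi.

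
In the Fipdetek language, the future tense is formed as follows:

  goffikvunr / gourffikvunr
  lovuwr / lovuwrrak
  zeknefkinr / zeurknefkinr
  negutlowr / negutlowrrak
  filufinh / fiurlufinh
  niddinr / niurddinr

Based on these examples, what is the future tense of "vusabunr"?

"vusabunr" has second-to-last letter 'n'. The stems whose second-to-last letter is 'n' (zeknefkinr → zeurknefkinr, filufinh → fiurlufinh, niddinr → niurddinr) insert -ur- after the first vowel.
The other pattern: stems whose second-to-last letter is 'w' double the final consonant and add -ak.
So vusabunr → vuursabunr.

vuursabunr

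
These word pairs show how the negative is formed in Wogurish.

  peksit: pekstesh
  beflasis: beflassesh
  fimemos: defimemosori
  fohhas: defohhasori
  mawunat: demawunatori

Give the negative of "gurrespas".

degurrespasori

beflasis and fimemos both end in -s yet inflect differently (beflassesh, defimemosori), so the final letter is not what conditions the rule; the last vowel is.
"gurrespas" has last vowel 'a'. The stems whose last vowel is 'a' (fohhas → defohhasori, mawunat → demawunatori) add de- … -ori around the stem.
So gurrespas → degurrespasori.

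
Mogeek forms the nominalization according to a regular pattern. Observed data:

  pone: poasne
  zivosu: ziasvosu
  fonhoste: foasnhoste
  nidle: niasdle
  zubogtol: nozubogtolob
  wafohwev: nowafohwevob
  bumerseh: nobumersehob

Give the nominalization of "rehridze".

reashridze

pone and wafohwev both have last vowel 'e' yet inflect differently (poasne, nowafohwevob), so the last vowel is not what conditions the rule; whether the stem ends in a vowel or a consonant is.
"rehridze" ends in a vowel. The stems ending in a vowel (pone → poasne, zivosu → ziasvosu, fonhoste → foasnhoste) insert -as- after the first vowel.
The other pattern: stems ending in a consonant add no- … -ob around the stem.
So rehridze → reashridze.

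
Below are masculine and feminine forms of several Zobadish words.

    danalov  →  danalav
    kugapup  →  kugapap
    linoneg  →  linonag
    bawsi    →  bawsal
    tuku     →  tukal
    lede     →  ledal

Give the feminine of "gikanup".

gikanap

kugapup and tuku both have last vowel 'u' yet inflect differently (kugapap, tukal), so the last vowel is not what conditions the rule; whether the stem ends in a vowel or a consonant is.
"gikanup" ends in a consonant. The stems ending in a consonant (danalov → danalav, kugapup → kugapap, linoneg → linonag) change the last vowel to 'a'.
The other pattern: stems ending in a vowel drop the final letter and add -al.
So gikanup → gikanap.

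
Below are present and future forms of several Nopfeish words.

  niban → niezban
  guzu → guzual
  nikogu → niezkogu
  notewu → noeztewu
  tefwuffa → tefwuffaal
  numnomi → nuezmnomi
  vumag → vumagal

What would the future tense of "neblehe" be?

neezblehe

notewu and guzu both end in -u yet inflect differently (noeztewu, guzual), so the final letter is not what conditions the rule; the first letter is.
"neblehe" begins with n-. The stems beginning with n- (notewu → noeztewu, niban → niezban, numnomi → nuezmnomi) insert -ez- after the first vowel.
The other pattern: stems beginning with g-, t- or v- add -al.
So neblehe → neezblehe.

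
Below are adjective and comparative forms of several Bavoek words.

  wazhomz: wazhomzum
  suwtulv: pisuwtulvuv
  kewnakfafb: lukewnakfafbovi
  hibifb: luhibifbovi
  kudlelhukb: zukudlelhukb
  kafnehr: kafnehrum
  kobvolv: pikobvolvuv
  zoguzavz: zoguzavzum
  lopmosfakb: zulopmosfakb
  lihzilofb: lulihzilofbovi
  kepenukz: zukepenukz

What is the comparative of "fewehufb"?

lufewehufbovi

kudlelhukb and hibifb both end in -b yet inflect differently (zukudlelhukb, luhibifbovi), so the final letter is not what conditions the rule; the second-to-last letter is.
"fewehufb" has second-to-last letter 'f'. The stems whose second-to-last letter is 'f' (hibifb → luhibifbovi, lihzilofb → lulihzilofbovi, kewnakfafb → lukewnakfafbovi) add lu- … -ovi around the stem.
The other patterns: stems whose second-to-last letter is 'k' add the prefix zu-; stems whose second-to-last letter is 'l' add pi- … -uv around the stem; stems whose second-to-last letter is 'h', 'm' or 'v' add -um.
So fewehufb → lufewehufbovi.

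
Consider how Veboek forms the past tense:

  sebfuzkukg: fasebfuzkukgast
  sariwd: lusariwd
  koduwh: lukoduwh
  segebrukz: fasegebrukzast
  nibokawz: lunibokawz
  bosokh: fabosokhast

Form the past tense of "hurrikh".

"hurrikh" has second-to-last letter 'k'. The stems whose second-to-last letter is 'k' (bosokh → fabosokhast, segebrukz → fasegebrukzast, sebfuzkukg → fasebfuzkukgast) add fa- … -ast around the stem.
The other pattern: stems whose second-to-last letter is 'w' add the prefix lu-.
So hurrikh → fahurrikhast.

fahurrikhast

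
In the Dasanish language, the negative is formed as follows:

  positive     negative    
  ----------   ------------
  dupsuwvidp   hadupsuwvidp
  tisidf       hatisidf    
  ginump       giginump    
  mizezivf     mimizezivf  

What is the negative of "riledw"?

dupsuwvidp and ginump both end in -p yet inflect differently (hadupsuwvidp, giginump), so the final letter is not what conditions the rule; the second-to-last letter is.
"riledw" has second-to-last letter 'd'. The stems whose second-to-last letter is 'd' (dupsuwvidp → hadupsuwvidp, tisidf → hatisidf) add the prefix ha-.
So riledw → hariledw.

hariledw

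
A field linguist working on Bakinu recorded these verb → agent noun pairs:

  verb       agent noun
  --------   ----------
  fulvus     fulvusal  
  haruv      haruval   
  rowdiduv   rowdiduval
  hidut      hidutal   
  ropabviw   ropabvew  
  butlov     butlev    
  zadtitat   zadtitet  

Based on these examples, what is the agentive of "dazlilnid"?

"dazlilnid" has last vowel 'i'. The one such stem in the data (ropabviw → ropabvew) changes the last vowel to 'e' (as do butlov, zadtitat), so the same rule applies.
So dazlilnid → dazlilned.

dazlilned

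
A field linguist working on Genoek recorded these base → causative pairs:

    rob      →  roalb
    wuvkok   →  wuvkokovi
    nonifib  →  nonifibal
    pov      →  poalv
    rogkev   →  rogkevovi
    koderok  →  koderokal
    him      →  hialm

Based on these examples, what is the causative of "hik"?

"hik" has 1 vowel. The stems with 1 vowel (rob → roalb, him → hialm, pov → poalv) insert -al- after the first vowel.
The other patterns: stems with 2 vowels add -ovi; stems with 3 vowels add -al.
So hik → hialk.

hialk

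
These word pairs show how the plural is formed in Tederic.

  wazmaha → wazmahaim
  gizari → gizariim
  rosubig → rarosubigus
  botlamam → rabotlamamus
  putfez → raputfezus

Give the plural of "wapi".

wapiim

gizari and rosubig both have last vowel 'i' yet inflect differently (gizariim, rarosubigus), so the last vowel is not what conditions the rule; whether the stem ends in a vowel or a consonant is.
"wapi" ends in a vowel. The stems ending in a vowel (wazmaha → wazmahaim, gizari → gizariim) add -im.
So wapi → wapiim.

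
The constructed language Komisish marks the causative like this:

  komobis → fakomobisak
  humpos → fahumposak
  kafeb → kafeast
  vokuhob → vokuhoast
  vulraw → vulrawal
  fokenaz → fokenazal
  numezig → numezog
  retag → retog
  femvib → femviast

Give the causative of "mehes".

famehesak

femvib and komobis both have last vowel 'i' yet inflect differently (femviast, fakomobisak), so the last vowel is not what conditions the rule; the final letter is.
"mehes" ends in -s. The stems ending in -s (komobis → fakomobisak, humpos → fahumposak) add fa- … -ak around the stem.
So mehes → famehesak.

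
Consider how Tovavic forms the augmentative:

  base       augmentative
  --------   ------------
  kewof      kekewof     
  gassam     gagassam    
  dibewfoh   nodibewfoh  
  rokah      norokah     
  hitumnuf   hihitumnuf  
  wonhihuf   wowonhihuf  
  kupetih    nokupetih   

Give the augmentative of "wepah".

dibewfoh and kewof both have last vowel 'o' yet inflect differently (nodibewfoh, kekewof), so the last vowel is not what conditions the rule; the final letter is.
"wepah" ends in -h. The stems ending in -h (dibewfoh → nodibewfoh, rokah → norokah, kupetih → nokupetih) add the prefix no-.
The other pattern: stems ending in -f or -m repeat the first consonant+vowel as a prefix.
So wepah → nowepah.

nowepah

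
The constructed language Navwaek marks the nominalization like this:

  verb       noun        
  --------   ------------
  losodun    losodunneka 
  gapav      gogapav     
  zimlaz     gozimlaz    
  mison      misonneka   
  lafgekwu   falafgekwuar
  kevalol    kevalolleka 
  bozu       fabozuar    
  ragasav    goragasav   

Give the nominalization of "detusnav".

godetusnav

bozu and losodun both have last vowel 'u' yet inflect differently (fabozuar, losodunneka), so the last vowel is not what conditions the rule; the final letter is.
"detusnav" ends in -v. The stems ending in -v (ragasav → goragasav, gapav → gogapav) add the prefix go-.
The other patterns: stems ending in -u add fa- … -ar around the stem; stems ending in -l or -n double the final consonant and add -eka.
So detusnav → godetusnav.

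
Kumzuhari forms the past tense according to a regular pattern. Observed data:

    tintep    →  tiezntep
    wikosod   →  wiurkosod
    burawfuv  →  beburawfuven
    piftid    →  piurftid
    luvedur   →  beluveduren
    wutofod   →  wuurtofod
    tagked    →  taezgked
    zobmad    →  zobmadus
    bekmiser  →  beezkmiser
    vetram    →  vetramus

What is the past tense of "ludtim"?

"ludtim" has last vowel 'i'. The one such stem in the data (piftid → piurftid) inserts -ur- after the first vowel (as do wikosod, wutofod), so the same rule applies.
The other patterns: stems whose last vowel is 'a' add -us; stems whose last vowel is 'u' add be- … -en around the stem; stems whose last vowel is 'e' insert -ez- after the first vowel.
So ludtim → luurdtim.

luurdtim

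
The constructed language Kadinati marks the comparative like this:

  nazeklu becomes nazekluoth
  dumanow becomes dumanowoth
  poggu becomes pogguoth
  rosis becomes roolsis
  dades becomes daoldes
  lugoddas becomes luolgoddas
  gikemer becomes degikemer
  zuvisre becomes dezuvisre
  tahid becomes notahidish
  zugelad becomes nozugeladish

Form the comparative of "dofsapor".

dedofsapor

tahid and rosis both have last vowel 'i' yet inflect differently (notahidish, roolsis), so the last vowel is not what conditions the rule; the final letter is.
"dofsapor" ends in -r. The one such stem in the data (gikemer → degikemer) adds the prefix de-, so the same rule applies.
The other patterns: stems ending in -d add no- … -ish around the stem; stems ending in -s insert -ol- after the first vowel; stems ending in -u or -w add -oth.
So dofsapor → dedofsapor.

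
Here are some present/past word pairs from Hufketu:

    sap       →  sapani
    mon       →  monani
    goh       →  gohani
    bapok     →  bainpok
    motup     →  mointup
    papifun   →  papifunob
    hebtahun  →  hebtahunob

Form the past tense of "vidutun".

vidutunob

sap and motup both end in -p yet inflect differently (sapani, mointup), so the final letter is not what conditions the rule; the number of vowels is.
"vidutun" has 3 vowels. The stems with 3 vowels (papifun → papifunob, hebtahun → hebtahunob) add -ob.
The other patterns: stems with 1 vowel add -ani; stems with 2 vowels insert -in- after the first vowel.
So vidutun → vidutunob.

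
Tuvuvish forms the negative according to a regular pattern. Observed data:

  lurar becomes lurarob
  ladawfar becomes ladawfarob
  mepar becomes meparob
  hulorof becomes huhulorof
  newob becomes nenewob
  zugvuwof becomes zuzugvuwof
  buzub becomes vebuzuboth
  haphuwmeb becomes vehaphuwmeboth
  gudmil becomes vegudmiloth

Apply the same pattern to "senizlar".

newob and buzub both end in -b yet inflect differently (nenewob, vebuzuboth), so the final letter is not what conditions the rule; the last vowel is.
"senizlar" has last vowel 'a'. The stems whose last vowel is 'a' (lurar → lurarob, ladawfar → ladawfarob, mepar → meparob) add -ob.
So senizlar → senizlarob.

senizlarob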